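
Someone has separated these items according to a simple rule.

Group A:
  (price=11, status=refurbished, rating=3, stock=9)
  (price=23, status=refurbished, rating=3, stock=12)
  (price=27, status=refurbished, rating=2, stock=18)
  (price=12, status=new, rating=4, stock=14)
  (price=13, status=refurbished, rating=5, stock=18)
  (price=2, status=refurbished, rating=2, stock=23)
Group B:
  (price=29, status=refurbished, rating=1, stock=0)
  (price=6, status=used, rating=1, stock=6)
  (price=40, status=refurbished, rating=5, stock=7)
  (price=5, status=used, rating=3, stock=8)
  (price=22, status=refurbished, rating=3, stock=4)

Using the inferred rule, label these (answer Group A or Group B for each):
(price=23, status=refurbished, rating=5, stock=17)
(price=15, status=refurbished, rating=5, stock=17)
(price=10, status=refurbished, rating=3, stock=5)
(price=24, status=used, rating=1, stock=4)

Group A, Group A, Group B, Group B

Every 'Group A' example satisfies: stock ≥ 9. None of the 'Group B' examples do.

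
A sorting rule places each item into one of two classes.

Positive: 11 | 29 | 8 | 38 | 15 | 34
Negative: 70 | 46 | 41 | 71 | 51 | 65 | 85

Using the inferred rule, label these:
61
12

Negative, Positive

Rule: at most 38. This holds for each 'Positive' example and fails for each 'Negative' one.
61: 61 > 38, doesn't match → Negative. 12: 12 ≤ 38, fits → Positive.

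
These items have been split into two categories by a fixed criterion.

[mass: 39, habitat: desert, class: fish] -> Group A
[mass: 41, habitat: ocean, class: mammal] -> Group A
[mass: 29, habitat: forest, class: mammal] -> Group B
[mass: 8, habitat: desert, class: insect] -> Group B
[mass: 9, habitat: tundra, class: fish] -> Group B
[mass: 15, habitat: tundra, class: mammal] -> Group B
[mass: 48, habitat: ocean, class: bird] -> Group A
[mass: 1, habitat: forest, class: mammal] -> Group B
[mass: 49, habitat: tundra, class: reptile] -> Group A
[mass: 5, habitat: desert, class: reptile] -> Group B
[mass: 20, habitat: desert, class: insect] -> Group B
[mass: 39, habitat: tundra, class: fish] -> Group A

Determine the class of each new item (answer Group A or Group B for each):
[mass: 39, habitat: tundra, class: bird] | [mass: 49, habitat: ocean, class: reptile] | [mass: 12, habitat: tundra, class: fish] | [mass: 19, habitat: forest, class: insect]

Group A, Group A, Group B, Group B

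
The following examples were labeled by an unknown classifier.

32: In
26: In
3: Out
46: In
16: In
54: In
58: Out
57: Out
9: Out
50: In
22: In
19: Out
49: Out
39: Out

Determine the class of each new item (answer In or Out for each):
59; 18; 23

Out, In, Out

The common property of the 'In' items is: even AND at most 54. No 'Out' item has it.
59: Out (59 is odd, 59 > 54). 18: In (18 is even, 18 ≤ 54). 23: Out (23 is odd, 23 ≤ 54).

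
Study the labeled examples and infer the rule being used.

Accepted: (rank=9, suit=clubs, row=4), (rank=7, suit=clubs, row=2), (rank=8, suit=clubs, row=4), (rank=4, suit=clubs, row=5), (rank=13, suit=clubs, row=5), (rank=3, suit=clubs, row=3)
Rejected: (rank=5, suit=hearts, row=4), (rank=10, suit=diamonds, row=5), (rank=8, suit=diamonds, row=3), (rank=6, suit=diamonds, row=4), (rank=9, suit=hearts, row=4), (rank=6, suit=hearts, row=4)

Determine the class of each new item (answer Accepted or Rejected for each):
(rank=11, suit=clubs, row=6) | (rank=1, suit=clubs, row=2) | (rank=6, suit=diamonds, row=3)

Accepted, Accepted, Rejected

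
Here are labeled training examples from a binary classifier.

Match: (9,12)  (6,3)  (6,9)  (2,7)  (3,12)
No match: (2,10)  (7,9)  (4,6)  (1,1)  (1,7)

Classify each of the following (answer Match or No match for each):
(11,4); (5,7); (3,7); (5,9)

Looking at the examples, the only property every 'Match' case has and every 'No match' case lacks is: sum is odd.
(11,4) → 11+4 = 15 → Match.
(5,7) → 5+7 = 12 → No match.
(3,7) → 3+7 = 10 → No match.
(5,9) → 5+9 = 14 → No match.

Match, No match, No match, No match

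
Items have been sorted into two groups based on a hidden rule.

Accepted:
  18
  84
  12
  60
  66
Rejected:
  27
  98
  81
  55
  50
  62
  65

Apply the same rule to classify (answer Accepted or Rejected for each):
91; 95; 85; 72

Every 'Accepted' example satisfies: multiple of 6. None of the 'Rejected' examples do.
91 → 91 = 6·15 + 1 → Rejected.
95 → 95 = 6·15 + 5 → Rejected.
85 → 85 = 6·14 + 1 → Rejected.
72 → 72 = 6·12 → Accepted.

Rejected, Rejected, Rejected, Accepted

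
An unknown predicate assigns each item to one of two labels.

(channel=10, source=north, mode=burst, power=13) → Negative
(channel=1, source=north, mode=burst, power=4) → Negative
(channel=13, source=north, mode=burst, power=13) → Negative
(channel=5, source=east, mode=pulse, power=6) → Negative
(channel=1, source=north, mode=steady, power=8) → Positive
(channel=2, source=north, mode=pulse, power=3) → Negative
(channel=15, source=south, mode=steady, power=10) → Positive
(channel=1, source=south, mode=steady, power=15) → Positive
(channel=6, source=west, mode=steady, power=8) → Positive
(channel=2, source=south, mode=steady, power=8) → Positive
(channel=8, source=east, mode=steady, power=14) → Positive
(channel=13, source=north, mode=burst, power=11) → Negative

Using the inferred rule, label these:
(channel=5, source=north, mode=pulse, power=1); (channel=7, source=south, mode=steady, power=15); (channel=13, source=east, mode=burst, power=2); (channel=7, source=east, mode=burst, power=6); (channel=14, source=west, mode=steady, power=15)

'Positive' ⟺ mode is steady.

Negative, Positive, Negative, Negative, Positive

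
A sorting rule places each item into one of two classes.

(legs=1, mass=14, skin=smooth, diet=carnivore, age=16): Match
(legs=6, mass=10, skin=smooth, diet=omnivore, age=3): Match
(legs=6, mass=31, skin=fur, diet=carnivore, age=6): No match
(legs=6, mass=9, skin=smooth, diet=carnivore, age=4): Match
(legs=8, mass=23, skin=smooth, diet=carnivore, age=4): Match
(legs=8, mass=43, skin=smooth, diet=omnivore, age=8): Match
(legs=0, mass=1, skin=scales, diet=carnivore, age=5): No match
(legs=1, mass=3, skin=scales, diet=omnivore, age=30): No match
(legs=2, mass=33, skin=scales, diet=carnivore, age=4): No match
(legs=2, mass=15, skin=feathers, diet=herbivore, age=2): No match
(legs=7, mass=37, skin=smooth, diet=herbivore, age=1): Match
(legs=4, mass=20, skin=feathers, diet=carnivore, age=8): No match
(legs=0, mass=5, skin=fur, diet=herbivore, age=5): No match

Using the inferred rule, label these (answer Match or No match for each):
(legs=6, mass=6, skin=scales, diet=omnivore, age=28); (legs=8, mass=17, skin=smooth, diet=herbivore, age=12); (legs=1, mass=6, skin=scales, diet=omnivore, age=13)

No match, Match, No match

'Match' ⟺ skin is smooth.
(legs=6, mass=6, skin=scales, diet=omnivore, age=28) → skin is scales → No match. (legs=8, mass=17, skin=smooth, diet=herbivore, age=12) → skin is smooth → Match. (legs=1, mass=6, skin=scales, diet=omnivore, age=13) → skin is scales → No match.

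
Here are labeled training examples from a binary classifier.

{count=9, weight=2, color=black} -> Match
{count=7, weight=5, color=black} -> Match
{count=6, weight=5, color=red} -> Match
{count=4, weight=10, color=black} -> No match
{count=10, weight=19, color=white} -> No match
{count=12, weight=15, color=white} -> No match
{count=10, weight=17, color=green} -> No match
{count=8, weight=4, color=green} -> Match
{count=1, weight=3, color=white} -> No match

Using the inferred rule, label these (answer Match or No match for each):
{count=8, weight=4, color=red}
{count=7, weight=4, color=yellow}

Match, Match

The simplest hypothesis consistent with all the labels is: count ≥ 6 AND count ≤ 9.
{count=8, weight=4, color=red}: count = 8, passes → Match. {count=7, weight=4, color=yellow}: count = 7, passes → Match.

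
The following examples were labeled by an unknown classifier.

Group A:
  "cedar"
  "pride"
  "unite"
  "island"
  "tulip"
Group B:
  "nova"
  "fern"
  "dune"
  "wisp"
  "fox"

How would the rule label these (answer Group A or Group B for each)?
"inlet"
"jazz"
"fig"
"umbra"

The simplest hypothesis consistent with all the labels is: length ≥ 5.
Group A: "inlet", since length 5. Group B: "jazz", since length 4. Group B: "fig", since length 3. Group A: "umbra", since length 5.

Group A, Group B, Group B, Group A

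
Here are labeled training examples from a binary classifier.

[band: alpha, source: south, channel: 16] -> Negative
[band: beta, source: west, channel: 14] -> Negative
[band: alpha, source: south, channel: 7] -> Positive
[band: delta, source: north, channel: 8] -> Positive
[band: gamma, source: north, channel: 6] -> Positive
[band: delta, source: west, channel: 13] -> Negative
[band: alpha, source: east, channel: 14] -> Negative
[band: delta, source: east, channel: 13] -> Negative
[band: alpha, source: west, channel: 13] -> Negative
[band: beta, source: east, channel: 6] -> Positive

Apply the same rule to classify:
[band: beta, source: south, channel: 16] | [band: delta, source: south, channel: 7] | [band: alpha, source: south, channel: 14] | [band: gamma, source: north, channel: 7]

Negative, Positive, Negative, Positive

The rule appears to be: channel ≤ 8.
Negative: [band: beta, source: south, channel: 16], since channel = 16.
Positive: [band: delta, source: south, channel: 7], since channel = 7.
Negative: [band: alpha, source: south, channel: 14], since channel = 14.
Positive: [band: gamma, source: north, channel: 7], since channel = 7.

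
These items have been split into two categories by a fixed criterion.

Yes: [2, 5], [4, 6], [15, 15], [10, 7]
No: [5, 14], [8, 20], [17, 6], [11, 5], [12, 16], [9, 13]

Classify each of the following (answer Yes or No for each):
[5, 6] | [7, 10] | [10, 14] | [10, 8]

Yes, Yes, No, Yes

Rule: |first − second| ≤ 3. This holds for each 'Yes' example and fails for each 'No' one.
[5, 6]: Yes (|5−6| = 1). [7, 10]: Yes (|7−10| = 3). [10, 14]: No (|10−14| = 4). [10, 8]: Yes (|10−8| = 2).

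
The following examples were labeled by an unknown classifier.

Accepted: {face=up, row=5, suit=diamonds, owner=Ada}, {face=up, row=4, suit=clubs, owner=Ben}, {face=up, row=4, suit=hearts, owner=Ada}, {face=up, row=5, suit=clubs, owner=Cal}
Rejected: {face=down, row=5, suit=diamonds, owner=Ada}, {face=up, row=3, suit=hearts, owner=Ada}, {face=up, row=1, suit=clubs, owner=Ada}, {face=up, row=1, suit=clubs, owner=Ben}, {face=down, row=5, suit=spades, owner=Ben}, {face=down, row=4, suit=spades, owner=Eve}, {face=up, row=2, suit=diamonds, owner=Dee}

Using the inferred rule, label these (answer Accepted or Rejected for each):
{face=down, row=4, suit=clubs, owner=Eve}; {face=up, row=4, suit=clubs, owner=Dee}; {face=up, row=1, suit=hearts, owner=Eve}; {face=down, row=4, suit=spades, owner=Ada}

Rejected, Accepted, Rejected, Rejected

All 'Accepted' examples share one property — face is up AND row ≥ 4 — and every 'Rejected' example lacks it.
{face=down, row=4, suit=clubs, owner=Eve}: Rejected (face is down, row = 4).
{face=up, row=4, suit=clubs, owner=Dee}: Accepted (face is up, row = 4).
{face=up, row=1, suit=hearts, owner=Eve}: Rejected (face is up, row = 1).
{face=down, row=4, suit=spades, owner=Ada}: Rejected (face is down, row = 4).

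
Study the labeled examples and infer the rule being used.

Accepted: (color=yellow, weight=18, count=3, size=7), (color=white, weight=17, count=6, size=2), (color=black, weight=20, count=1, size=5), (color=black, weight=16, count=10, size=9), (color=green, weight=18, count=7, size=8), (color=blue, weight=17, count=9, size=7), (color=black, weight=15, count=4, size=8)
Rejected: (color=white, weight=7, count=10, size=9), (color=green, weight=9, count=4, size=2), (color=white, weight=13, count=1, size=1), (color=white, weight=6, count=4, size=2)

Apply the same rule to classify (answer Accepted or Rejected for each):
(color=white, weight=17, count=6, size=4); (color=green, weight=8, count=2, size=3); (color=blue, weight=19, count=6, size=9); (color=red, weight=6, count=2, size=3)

Accepted, Rejected, Accepted, Rejected

The simplest hypothesis consistent with all the labels is: weight ≥ 15.
(color=white, weight=17, count=6, size=4) — weight = 17, hence Accepted. (color=green, weight=8, count=2, size=3) — weight = 8, hence Rejected. (color=blue, weight=19, count=6, size=9) — weight = 19, hence Accepted. (color=red, weight=6, count=2, size=3) — weight = 6, hence Rejected.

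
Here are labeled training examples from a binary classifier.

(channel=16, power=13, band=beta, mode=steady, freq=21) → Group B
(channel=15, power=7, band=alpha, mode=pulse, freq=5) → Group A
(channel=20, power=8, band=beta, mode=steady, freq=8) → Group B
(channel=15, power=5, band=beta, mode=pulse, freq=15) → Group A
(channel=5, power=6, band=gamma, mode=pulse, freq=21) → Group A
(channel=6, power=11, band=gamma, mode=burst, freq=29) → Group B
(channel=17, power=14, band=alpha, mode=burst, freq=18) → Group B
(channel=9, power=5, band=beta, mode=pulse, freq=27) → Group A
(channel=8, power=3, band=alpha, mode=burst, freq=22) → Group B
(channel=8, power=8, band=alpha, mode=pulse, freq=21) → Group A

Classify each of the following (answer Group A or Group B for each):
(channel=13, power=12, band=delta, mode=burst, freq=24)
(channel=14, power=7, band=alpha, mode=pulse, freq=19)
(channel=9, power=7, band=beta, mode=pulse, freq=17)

The simplest hypothesis consistent with all the labels is: mode is pulse.
(channel=13, power=12, band=delta, mode=burst, freq=24): mode is burst — does not satisfy this, so Group B.
(channel=14, power=7, band=alpha, mode=pulse, freq=19): mode is pulse — matches, so Group A.
(channel=9, power=7, band=beta, mode=pulse, freq=17): mode is pulse — matches, so Group A.

Group B, Group A, Group A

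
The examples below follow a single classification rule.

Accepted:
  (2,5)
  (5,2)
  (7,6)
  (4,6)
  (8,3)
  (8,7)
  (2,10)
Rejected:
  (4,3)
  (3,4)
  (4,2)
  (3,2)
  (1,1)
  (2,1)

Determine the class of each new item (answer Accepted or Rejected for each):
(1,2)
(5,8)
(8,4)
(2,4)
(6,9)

Rejected, Accepted, Accepted, Rejected, Accepted

The pattern is that an item is 'Accepted' exactly when: max ≥ 5.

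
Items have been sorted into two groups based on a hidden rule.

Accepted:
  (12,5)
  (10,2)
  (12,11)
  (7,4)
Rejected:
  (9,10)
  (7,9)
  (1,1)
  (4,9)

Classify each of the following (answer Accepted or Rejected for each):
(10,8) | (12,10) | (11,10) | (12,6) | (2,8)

Accepted, Accepted, Accepted, Accepted, Rejected

Comparing the two groups points to one rule — first > second.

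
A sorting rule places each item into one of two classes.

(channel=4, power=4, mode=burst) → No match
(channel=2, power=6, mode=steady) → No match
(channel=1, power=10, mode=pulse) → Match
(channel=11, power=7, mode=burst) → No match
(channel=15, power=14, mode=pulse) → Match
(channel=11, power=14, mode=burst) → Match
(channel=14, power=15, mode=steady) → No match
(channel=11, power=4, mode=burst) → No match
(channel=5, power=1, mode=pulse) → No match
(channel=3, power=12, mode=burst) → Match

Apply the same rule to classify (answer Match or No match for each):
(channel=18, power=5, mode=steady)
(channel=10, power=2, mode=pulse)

No match, No match

'Match' ⟺ power ≥ 10 AND power ≤ 14.
(channel=18, power=5, mode=steady) — power = 5, hence No match. (channel=10, power=2, mode=pulse) — power = 2, hence No match.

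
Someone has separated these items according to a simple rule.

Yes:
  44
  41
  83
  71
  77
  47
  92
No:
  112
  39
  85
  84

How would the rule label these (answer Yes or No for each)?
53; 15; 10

The classifier is using: ≡ 2 (mod 3).

Yes, No, No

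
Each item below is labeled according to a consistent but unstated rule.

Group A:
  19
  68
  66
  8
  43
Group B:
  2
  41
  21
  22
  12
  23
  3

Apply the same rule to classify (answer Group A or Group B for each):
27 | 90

Group A, Group A

The pattern is that an item is 'Group A' exactly when: digit sum ≥ 6.
27 → digit sum 2+7 = 9 → Group A. 90 → digit sum 9+0 = 9 → Group A.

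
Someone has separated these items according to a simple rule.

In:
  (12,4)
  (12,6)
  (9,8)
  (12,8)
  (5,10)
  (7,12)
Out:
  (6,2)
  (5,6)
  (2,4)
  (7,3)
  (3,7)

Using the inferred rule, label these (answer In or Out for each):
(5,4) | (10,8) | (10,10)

Out, In, In

The pattern is that an item is 'In' exactly when: sum ≥ 15.
(5,4): Out (5+4 = 9).
(10,8): In (10+8 = 18).
(10,10): In (10+10 = 20).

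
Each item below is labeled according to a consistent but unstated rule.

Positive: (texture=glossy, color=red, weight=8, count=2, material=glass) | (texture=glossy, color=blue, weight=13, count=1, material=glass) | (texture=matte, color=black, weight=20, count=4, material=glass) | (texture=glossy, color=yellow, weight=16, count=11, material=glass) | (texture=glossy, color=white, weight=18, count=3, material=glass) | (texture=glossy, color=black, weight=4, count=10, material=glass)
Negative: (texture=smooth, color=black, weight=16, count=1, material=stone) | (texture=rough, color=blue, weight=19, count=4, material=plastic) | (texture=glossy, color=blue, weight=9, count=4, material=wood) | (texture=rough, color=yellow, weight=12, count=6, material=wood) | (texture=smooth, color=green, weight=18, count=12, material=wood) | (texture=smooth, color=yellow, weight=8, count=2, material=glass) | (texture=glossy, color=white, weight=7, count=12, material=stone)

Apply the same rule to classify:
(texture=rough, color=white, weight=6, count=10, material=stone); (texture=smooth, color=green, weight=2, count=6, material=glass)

The simplest hypothesis consistent with all the labels is: texture is not smooth AND material is glass.
(texture=rough, color=white, weight=6, count=10, material=stone): texture is rough, material is stone — does not satisfy this, so Negative. (texture=smooth, color=green, weight=2, count=6, material=glass): texture is smooth, material is glass — does not satisfy this, so Negative.

Negative, Negative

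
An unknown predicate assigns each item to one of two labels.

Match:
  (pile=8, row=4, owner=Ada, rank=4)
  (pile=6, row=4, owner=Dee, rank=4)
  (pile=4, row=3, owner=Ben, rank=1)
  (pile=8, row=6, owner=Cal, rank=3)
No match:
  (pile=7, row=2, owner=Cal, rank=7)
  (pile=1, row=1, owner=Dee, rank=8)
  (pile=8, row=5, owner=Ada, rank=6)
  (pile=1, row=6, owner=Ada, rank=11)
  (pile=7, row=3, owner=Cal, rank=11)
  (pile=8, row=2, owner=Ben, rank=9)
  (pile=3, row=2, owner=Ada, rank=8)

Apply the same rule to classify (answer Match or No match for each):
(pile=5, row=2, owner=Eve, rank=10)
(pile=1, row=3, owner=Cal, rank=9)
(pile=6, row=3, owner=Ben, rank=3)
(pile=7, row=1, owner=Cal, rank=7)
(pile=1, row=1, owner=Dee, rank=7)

The pattern is that an item is 'Match' exactly when: rank ≤ 4.
(pile=5, row=2, owner=Eve, rank=10): rank = 10, fails the rule → No match. (pile=1, row=3, owner=Cal, rank=9): rank = 9, fails the rule → No match. (pile=6, row=3, owner=Ben, rank=3): rank = 3, satisfies this → Match. (pile=7, row=1, owner=Cal, rank=7): rank = 7, fails the rule → No match. (pile=1, row=1, owner=Dee, rank=7): rank = 7, fails the rule → No match.

No match, No match, Match, No match, No match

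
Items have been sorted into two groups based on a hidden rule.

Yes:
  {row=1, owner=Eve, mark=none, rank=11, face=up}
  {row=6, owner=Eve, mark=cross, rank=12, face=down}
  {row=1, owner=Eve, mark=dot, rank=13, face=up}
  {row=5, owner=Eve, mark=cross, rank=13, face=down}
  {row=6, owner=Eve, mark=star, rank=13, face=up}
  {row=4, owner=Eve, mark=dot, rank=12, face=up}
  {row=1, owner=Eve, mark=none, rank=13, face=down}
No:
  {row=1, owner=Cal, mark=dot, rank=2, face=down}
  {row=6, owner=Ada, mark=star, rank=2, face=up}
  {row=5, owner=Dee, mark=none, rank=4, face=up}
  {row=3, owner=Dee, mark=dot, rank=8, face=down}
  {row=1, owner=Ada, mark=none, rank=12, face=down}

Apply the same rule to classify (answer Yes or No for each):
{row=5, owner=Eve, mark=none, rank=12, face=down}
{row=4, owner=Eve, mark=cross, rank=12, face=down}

Looking at the examples, the only property every 'Yes' case has and every 'No' case lacks is: owner is Eve.

Yes, Yes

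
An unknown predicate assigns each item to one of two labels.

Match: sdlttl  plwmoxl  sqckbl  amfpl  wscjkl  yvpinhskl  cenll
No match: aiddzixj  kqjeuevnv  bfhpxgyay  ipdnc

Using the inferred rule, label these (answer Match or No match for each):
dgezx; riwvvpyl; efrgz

'Match' ⟺ contains 'l'.

No match, Match, No match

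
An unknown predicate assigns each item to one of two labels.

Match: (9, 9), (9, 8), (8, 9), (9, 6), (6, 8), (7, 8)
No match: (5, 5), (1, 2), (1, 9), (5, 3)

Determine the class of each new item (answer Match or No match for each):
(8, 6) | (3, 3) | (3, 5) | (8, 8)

The distinguishing property — sum ≥ 14 — holds for all the 'Match' cases and none of the 'No match' cases.

Match, No match, No match, Match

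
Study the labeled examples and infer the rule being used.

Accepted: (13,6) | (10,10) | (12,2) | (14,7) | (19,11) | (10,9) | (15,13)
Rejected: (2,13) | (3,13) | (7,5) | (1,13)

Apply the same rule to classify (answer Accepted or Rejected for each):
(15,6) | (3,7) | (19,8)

Accepted, Rejected, Accepted

All 'Accepted' examples share one property — first ≥ 9 — and every 'Rejected' example lacks it.
Accepted: (15,6), since first 15.
Rejected: (3,7), since first 3.
Accepted: (19,8), since first 19.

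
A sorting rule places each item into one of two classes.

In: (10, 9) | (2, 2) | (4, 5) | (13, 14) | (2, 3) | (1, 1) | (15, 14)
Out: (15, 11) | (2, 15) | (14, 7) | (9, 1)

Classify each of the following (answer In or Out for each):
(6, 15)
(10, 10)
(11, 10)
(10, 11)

Every 'In' example satisfies: |first − second| ≤ 1. None of the 'Out' examples do.
(6, 15): |6−15| = 9 — does not fit, so Out. (10, 10): |10−10| = 0 — checks out, so In. (11, 10): |11−10| = 1 — checks out, so In. (10, 11): |10−11| = 1 — checks out, so In.

Out, In, In, In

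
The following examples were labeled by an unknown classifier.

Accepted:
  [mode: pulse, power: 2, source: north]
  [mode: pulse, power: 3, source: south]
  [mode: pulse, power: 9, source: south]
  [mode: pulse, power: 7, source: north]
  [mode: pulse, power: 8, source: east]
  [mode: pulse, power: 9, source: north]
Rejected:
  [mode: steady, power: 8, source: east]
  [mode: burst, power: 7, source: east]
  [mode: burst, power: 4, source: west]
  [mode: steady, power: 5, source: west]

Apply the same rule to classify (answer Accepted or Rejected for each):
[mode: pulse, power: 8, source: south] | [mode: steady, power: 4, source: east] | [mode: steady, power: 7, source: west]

Looking at the examples, the only property every 'Accepted' case has and every 'Rejected' case lacks is: mode is pulse.
Accepted: [mode: pulse, power: 8, source: south], since mode is pulse.
Rejected: [mode: steady, power: 4, source: east], since mode is steady.
Rejected: [mode: steady, power: 7, source: west], since mode is steady.

Accepted, Rejected, Rejected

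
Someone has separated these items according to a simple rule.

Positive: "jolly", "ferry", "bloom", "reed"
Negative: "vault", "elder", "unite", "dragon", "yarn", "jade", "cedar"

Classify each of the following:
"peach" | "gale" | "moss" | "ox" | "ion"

Checking candidate rules against both groups, what survives is: has a double letter.
"peach" → no doubled letter → Negative. "gale" → no doubled letter → Negative. "moss" → 'ss' doubled → Positive. "ox" → no doubled letter → Negative. "ion" → no doubled letter → Negative.

Negative, Negative, Positive, Negative, Negative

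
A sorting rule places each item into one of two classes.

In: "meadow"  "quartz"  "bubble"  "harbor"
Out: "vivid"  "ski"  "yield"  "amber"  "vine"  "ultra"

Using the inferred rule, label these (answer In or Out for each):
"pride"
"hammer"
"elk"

Out, In, Out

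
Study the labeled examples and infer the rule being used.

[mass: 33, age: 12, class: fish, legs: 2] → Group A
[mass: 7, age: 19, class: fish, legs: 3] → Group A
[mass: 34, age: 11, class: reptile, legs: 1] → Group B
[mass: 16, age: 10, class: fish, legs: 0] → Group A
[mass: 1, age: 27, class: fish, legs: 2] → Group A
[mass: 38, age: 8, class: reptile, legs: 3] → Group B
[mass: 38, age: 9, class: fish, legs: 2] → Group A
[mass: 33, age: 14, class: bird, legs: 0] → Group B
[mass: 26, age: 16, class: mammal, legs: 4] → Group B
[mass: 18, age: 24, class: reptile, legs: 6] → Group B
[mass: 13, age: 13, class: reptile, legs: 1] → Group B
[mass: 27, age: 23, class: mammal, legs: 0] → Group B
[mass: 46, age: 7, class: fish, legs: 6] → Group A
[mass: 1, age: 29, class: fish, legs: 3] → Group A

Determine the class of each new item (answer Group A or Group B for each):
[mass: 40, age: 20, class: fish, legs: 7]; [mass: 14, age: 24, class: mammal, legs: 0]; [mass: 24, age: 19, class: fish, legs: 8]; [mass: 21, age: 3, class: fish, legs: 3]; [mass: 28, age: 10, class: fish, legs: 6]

The distinguishing property — class is fish — holds for all the 'Group A' cases and none of the 'Group B' cases.
[mass: 40, age: 20, class: fish, legs: 7] → class is fish → Group A. [mass: 14, age: 24, class: mammal, legs: 0] → class is mammal → Group B. [mass: 24, age: 19, class: fish, legs: 8] → class is fish → Group A. [mass: 21, age: 3, class: fish, legs: 3] → class is fish → Group A. [mass: 28, age: 10, class: fish, legs: 6] → class is fish → Group A.

Group A, Group B, Group A, Group A, Group A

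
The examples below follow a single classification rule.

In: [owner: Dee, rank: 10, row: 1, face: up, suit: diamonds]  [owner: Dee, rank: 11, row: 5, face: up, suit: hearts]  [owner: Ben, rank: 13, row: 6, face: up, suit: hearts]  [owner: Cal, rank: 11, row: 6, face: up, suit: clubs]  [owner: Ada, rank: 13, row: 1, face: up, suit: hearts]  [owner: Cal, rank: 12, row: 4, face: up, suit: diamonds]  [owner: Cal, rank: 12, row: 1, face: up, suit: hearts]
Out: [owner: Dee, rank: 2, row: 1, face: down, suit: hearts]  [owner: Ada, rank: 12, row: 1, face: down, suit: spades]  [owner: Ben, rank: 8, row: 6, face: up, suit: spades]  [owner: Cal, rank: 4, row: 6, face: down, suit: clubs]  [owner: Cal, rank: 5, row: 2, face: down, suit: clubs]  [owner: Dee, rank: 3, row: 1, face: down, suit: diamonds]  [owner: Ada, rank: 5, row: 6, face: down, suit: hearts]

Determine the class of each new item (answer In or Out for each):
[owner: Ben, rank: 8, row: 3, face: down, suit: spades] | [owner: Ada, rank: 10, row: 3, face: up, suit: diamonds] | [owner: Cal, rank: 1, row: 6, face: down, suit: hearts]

The simplest hypothesis consistent with all the labels is: face is up AND rank ≥ 10.
[owner: Ben, rank: 8, row: 3, face: down, suit: spades]: face is down, rank = 8, does not satisfy this → Out.
[owner: Ada, rank: 10, row: 3, face: up, suit: diamonds]: face is up, rank = 10, fits → In.
[owner: Cal, rank: 1, row: 6, face: down, suit: hearts]: face is down, rank = 1, does not satisfy this → Out.

Out, In, Out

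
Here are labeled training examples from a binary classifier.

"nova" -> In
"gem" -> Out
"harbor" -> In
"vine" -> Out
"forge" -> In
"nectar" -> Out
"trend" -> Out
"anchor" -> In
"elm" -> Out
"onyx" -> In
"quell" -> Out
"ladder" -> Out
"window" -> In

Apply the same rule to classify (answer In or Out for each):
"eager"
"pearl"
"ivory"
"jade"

Out, Out, In, Out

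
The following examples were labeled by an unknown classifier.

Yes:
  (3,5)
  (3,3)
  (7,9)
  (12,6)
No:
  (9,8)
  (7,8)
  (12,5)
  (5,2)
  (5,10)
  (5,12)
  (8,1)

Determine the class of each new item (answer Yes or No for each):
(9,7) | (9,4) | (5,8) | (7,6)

The common property of the 'Yes' items is: sum is even. No 'No' item has it.

Yes, No, No, No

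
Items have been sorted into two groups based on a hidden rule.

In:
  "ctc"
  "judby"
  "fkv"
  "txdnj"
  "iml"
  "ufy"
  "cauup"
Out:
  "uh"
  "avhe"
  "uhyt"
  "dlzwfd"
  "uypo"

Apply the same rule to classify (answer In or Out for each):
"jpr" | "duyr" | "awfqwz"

In, Out, Out

The common property of the 'In' items is: odd length. No 'Out' item has it.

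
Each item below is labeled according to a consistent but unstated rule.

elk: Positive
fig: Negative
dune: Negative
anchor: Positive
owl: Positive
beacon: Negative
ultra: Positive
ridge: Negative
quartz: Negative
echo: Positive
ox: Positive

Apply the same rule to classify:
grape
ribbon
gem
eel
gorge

The rule appears to be: starts with a vowel.
grape: Negative (starts with 'g'). ribbon: Negative (starts with 'r'). gem: Negative (starts with 'g'). eel: Positive (starts with 'e'). gorge: Negative (starts with 'g').

Negative, Negative, Negative, Positive, Negative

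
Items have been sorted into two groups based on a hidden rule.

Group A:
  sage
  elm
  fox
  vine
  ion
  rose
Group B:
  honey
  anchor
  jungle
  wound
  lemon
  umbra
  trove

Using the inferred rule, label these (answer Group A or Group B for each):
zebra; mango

One predicate separates the groups cleanly: length ≤ 4.
zebra — length 5, hence Group B.
mango — length 5, hence Group B.

Group B, Group B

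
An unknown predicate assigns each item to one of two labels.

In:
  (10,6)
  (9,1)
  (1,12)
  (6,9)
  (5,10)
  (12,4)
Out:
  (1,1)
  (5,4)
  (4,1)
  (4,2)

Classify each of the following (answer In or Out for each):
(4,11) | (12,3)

In, In

A rule that fits every label: sum ≥ 10 — true of each 'In' example, false of each 'Out' one.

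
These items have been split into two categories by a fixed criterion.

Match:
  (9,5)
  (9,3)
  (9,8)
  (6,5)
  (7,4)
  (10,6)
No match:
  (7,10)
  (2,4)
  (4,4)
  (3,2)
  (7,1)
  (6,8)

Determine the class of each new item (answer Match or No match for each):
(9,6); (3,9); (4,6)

Match, No match, No match

'Match' ⟺ first > second AND sum ≥ 11.
(9,6) — 9 > 6, 9+6 = 15, hence Match. (3,9) — 3 < 9, 3+9 = 12, hence No match. (4,6) — 4 < 6, 4+6 = 10, hence No match.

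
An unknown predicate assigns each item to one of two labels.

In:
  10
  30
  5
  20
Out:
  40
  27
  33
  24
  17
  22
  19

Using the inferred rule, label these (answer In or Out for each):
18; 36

The simplest hypothesis consistent with all the labels is: multiple of 5 AND at most 30.
Out: 18, since 18 = 5·3 + 3, 18 ≤ 30. Out: 36, since 36 = 5·7 + 1, 36 > 30.

Out, Out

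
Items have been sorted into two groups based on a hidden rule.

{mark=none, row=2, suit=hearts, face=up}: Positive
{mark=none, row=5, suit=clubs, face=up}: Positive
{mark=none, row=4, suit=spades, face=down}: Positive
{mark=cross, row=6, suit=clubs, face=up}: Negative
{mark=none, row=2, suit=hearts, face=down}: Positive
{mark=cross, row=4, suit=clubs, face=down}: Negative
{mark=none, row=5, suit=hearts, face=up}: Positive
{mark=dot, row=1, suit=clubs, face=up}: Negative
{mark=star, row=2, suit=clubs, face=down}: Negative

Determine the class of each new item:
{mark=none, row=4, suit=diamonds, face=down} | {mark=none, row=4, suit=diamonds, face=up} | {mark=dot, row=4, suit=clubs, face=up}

Positive, Positive, Negative

Comparing the two groups points to one rule — mark is none.
{mark=none, row=4, suit=diamonds, face=down}: Positive (mark is none). {mark=none, row=4, suit=diamonds, face=up}: Positive (mark is none). {mark=dot, row=4, suit=clubs, face=up}: Negative (mark is dot).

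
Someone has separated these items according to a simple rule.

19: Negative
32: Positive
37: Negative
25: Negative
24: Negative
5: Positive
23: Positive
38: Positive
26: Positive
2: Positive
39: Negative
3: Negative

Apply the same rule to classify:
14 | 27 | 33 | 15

Positive, Negative, Negative, Negative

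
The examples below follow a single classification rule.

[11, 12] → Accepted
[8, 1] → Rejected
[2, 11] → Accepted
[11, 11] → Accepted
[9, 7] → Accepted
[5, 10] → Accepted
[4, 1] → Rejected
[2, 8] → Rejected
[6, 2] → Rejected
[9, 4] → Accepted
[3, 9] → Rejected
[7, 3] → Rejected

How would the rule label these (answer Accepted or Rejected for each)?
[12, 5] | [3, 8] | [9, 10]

Accepted, Rejected, Accepted

Every 'Accepted' example satisfies: sum ≥ 13. None of the 'Rejected' examples do.
[12, 5]: 12+5 = 17 — fits, so Accepted. [3, 8]: 3+8 = 11 — lacks this property, so Rejected. [9, 10]: 9+10 = 19 — fits, so Accepted.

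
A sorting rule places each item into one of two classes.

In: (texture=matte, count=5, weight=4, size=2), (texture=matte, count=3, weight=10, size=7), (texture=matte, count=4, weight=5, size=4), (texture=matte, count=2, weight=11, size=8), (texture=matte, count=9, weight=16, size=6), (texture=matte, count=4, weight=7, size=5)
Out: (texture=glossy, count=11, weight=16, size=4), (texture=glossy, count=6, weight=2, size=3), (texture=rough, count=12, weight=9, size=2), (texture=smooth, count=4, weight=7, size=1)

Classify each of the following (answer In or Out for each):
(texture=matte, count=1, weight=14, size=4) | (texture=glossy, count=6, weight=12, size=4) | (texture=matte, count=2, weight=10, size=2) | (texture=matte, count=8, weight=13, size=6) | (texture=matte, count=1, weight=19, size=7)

The rule appears to be: texture is matte.
(texture=matte, count=1, weight=14, size=4): texture is matte — checks out, so In. (texture=glossy, count=6, weight=12, size=4): texture is glossy — does not satisfy this, so Out. (texture=matte, count=2, weight=10, size=2): texture is matte — checks out, so In. (texture=matte, count=8, weight=13, size=6): texture is matte — checks out, so In. (texture=matte, count=1, weight=19, size=7): texture is matte — checks out, so In.

In, Out, In, In, In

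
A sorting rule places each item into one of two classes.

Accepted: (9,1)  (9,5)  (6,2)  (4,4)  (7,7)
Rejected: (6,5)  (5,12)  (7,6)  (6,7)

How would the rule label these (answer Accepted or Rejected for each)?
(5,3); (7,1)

The simplest hypothesis consistent with all the labels is: sum is even.
(5,3): 5+3 = 8, checks out → Accepted.
(7,1): 7+1 = 8, checks out → Accepted.

Accepted, Accepted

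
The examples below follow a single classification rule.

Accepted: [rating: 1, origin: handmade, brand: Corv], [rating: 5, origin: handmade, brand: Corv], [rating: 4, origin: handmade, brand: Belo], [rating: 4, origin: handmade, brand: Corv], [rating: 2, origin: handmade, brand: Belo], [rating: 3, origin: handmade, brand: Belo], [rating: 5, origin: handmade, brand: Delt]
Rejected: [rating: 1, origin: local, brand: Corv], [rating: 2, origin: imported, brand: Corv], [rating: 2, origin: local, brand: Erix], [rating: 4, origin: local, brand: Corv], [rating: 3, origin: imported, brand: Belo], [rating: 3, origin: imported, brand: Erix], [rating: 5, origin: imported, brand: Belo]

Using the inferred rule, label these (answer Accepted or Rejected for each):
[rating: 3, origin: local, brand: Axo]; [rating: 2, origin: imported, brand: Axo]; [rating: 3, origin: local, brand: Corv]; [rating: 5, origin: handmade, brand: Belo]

Rejected, Rejected, Rejected, Accepted

Every 'Accepted' example satisfies: origin is handmade. None of the 'Rejected' examples do.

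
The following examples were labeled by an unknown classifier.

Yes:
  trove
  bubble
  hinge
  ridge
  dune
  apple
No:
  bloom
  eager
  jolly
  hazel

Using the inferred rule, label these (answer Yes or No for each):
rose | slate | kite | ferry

Yes, Yes, Yes, No

The distinguishing property — ends with 'e' — holds for all the 'Yes' cases and none of the 'No' cases.
rose — ends with 'e', hence Yes.
slate — ends with 'e', hence Yes.
kite — ends with 'e', hence Yes.
ferry — ends with 'y', hence No.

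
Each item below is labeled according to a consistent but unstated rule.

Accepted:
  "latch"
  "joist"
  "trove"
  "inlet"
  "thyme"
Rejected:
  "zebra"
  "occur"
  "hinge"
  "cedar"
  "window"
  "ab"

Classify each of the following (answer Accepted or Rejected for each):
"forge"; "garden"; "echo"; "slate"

Rejected, Rejected, Rejected, Accepted

'Accepted' ⟺ contains 't'.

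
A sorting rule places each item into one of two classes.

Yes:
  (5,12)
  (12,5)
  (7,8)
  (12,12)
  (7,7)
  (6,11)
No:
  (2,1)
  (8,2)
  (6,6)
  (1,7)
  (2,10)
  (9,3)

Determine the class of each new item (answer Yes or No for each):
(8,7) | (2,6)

Yes, No

All 'Yes' examples share one property — sum ≥ 14 — and every 'No' example lacks it.
(8,7) — 8+7 = 15, hence Yes.
(2,6) — 2+6 = 8, hence No.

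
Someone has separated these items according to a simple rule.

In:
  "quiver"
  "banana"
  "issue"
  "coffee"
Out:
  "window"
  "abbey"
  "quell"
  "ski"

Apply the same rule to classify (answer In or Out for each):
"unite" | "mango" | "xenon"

Every 'In' example satisfies: has ≥ 3 vowels. None of the 'Out' examples do.

In, Out, Out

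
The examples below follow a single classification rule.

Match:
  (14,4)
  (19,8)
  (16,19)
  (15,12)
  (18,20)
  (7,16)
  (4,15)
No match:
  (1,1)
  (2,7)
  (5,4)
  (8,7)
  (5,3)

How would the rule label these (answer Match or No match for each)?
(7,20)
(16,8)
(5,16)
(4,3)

Match, Match, Match, No match

A rule that fits every label: sum ≥ 18 — true of each 'Match' example, false of each 'No match' one.
(7,20): Match (7+20 = 27). (16,8): Match (16+8 = 24). (5,16): Match (5+16 = 21). (4,3): No match (4+3 = 7).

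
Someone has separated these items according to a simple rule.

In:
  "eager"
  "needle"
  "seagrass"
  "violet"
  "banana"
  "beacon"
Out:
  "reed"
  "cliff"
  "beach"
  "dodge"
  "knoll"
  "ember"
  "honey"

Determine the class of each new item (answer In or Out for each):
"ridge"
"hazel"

Out, Out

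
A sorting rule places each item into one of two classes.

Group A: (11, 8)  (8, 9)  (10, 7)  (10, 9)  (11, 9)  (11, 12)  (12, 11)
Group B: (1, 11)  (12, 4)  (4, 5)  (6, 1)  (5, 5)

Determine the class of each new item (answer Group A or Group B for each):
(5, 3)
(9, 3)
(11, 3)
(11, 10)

Group B, Group B, Group B, Group A

Every 'Group A' example satisfies: sum ≥ 17. None of the 'Group B' examples do.
(5, 3) — 5+3 = 8, hence Group B. (9, 3) — 9+3 = 12, hence Group B. (11, 3) — 11+3 = 14, hence Group B. (11, 10) — 11+10 = 21, hence Group A.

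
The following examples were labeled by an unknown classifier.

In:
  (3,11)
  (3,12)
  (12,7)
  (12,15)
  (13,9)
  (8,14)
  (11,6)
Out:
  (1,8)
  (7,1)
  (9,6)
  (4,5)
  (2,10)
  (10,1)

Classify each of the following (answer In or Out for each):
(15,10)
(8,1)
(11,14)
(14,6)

In, Out, In, In

Every 'In' example satisfies: max ≥ 11. None of the 'Out' examples do.
(15,10) → max 15 → In. (8,1) → max 8 → Out. (11,14) → max 14 → In. (14,6) → max 14 → In.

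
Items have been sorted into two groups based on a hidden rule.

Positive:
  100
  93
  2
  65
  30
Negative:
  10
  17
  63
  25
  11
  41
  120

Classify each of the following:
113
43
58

Negative, Negative, Positive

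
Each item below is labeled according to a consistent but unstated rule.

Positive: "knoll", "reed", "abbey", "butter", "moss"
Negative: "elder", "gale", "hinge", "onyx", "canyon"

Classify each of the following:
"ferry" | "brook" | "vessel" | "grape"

Positive, Positive, Positive, Negative

The classifier is using: has a double letter.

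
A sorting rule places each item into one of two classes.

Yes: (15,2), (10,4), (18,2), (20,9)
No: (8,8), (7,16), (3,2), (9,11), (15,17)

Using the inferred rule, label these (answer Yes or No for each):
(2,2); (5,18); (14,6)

No, No, Yes

One predicate separates the groups cleanly: first > second AND sum ≥ 14.
(2,2): No (2 = 2, 2+2 = 4). (5,18): No (5 < 18, 5+18 = 23). (14,6): Yes (14 > 6, 14+6 = 20).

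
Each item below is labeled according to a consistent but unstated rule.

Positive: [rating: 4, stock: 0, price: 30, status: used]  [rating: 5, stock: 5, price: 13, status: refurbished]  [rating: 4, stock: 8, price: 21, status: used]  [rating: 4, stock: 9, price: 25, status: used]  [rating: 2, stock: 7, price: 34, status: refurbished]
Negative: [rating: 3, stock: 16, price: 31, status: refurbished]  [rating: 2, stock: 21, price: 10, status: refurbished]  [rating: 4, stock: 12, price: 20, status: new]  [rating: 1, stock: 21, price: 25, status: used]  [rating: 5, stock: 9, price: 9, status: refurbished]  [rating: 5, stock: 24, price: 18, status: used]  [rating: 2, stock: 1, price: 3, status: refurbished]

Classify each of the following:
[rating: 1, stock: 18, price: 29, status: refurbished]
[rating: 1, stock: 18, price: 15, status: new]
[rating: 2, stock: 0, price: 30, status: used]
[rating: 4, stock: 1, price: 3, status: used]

Negative, Negative, Positive, Negative

The pattern is that an item is 'Positive' exactly when: price ≥ 10 AND stock ≤ 9.
[rating: 1, stock: 18, price: 29, status: refurbished]: price = 29, stock = 18, does not satisfy this → Negative.
[rating: 1, stock: 18, price: 15, status: new]: price = 15, stock = 18, does not satisfy this → Negative.
[rating: 2, stock: 0, price: 30, status: used]: price = 30, stock = 0, matches → Positive.
[rating: 4, stock: 1, price: 3, status: used]: price = 3, stock = 1, does not satisfy this → Negative.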